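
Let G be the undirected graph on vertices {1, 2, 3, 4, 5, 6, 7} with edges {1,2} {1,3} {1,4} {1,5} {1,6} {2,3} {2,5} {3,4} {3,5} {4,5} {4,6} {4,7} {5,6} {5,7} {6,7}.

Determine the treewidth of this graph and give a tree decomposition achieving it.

Treewidth 3.
One optimal decomposition is:
Bags: B1 = {1, 3, 4, 5}  B2 = {1, 4, 5, 6}  B3 = {4, 5, 6, 7}  B4 = {1, 2, 3, 5}
Tree: B1–B2, B2–B3, B1–B4

Each bag holds 4 vertices, so the decomposition has width 3, which upper-bounds the treewidth. Conversely, {1, 2, 3, 5} is a clique of size 4, and the vertices of any clique must share a bag in every tree decomposition; so some bag has ≥ 4 vertices and tw(G) ≥ 3. Therefore the treewidth is 3.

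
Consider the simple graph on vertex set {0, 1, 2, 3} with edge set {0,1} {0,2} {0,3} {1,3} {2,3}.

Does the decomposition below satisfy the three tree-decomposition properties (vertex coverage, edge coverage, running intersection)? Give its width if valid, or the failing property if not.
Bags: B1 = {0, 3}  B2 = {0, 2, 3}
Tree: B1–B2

A tree decomposition must satisfy three properties: every vertex lies in some bag; for every edge, both endpoints lie together in some bag; and for every vertex, the bags containing it form a connected subtree. Here vertex 1 appears in no bag, so the decomposition is invalid.

No — vertex 1 appears in no bag.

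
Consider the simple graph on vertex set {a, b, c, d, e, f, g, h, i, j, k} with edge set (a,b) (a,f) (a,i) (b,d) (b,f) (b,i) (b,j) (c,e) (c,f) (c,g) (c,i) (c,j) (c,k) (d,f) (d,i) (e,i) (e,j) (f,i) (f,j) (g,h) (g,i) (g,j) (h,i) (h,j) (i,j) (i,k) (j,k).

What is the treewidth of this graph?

3

A width-3 tree decomposition is:
Bags: B1 = {b, f, i, j}  B2 = {c, f, i, j}  B3 = {c, i, j, k}  B4 = {b, d, f, i}  B5 = {c, g, i, j}  B6 = {c, e, i, j}  B7 = {g, h, i, j}  B8 = {a, b, f, i}
Tree: B1–B2, B2–B3, B1–B4, B3–B5, B5–B6, B5–B7, B4–B8
Every bag has size at most 4, so the width is 4 − 1 = 3 and tw(G) ≤ 3. For the lower bound, the 4 vertices {b, d, f, i} are pairwise adjacent, and any tree decomposition puts a clique entirely inside one bag — forcing width ≥ 3. Combining the bounds, tw(G) = 3.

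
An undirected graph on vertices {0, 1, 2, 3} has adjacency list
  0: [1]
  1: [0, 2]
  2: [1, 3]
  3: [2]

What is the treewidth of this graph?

1

A width-1 tree decomposition is:
Bags: B1 = {1, 2}  B2 = {0, 1}  B3 = {2, 3}
Tree: B1–B2, B1–B3
The largest bag has 2 vertices, giving width 1; this decomposition certifies tw(G) ≤ 1. Any graph with an edge has treewidth ≥ 1, and G has the edge 1–2. Therefore the treewidth is 1.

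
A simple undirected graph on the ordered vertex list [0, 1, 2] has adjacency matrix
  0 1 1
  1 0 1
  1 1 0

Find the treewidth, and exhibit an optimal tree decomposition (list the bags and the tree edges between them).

With just one bag of size 3, the width is 3 − 1 = 2, so tw(G) ≤ 2. For the lower bound, the 3 vertices {0, 1, 2} are pairwise adjacent, and any tree decomposition puts a clique entirely inside one bag — forcing width ≥ 2. The upper and lower bounds meet at 2, so that is the treewidth.

Treewidth 2.
One optimal decomposition is:
Bags: B1 = {0, 1, 2}
Tree: (single bag)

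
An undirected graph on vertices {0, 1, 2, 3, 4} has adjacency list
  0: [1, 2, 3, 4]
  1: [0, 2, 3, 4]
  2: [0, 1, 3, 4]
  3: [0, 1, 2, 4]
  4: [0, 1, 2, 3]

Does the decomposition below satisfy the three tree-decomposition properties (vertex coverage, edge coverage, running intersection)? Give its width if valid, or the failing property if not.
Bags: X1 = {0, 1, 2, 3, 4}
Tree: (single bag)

Yes; width 4.

Checking the three conditions: (i) the bags cover all of {0, 1, 2, 3, 4}; (ii) for each edge, some bag contains both endpoints; (iii) the bags containing any fixed vertex form a subtree. All hold, so the decomposition is valid with width 5 − 1 = 4.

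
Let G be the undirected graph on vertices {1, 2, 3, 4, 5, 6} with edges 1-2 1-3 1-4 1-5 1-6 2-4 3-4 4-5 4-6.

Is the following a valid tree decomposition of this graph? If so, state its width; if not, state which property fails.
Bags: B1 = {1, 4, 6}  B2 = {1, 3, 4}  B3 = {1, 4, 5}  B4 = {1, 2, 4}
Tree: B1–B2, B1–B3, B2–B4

Yes; width 2.

Checking the three conditions: (i) the bags cover all of {1, 2, 3, 4, 5, 6}; (ii) for each edge, some bag contains both endpoints; (iii) the bags containing any fixed vertex form a subtree. All hold, so the decomposition is valid with width 3 − 1 = 2.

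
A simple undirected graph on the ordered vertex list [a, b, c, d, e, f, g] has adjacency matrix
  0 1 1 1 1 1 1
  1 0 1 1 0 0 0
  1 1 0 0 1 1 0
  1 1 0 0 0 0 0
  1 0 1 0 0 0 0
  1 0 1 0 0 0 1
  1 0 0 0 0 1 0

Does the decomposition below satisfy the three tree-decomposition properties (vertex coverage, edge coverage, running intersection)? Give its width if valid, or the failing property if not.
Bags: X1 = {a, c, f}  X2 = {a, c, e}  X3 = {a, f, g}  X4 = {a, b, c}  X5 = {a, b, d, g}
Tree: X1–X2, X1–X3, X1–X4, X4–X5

A tree decomposition must satisfy three properties: every vertex lies in some bag; for every edge, both endpoints lie together in some bag; and for every vertex, the bags containing it form a connected subtree. Here bags containing vertex g are not connected in the tree, so the decomposition is invalid.

No — bags containing vertex g are not connected in the tree.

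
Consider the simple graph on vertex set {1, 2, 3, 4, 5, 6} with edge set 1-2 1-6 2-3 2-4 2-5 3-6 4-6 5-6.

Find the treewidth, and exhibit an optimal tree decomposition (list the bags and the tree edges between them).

The largest bag has 3 vertices, giving width 2; this decomposition certifies tw(G) ≤ 2. The edges 2–4–6–5–2 form a cycle, so G is not a tree and its treewidth is at least 2. Combining the bounds, tw(G) = 2.

Treewidth 2.
One such decomposition:
Bags: B1 = {2, 4, 6}  B2 = {2, 5, 6}  B3 = {2, 3, 6}  B4 = {1, 2, 6}
Tree: B1–B2, B2–B3, B3–B4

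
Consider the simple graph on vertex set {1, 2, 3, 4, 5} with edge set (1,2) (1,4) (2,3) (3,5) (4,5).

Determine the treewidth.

2

A width-2 tree decomposition is:
Bags: B1 = {1, 2, 3}  B2 = {1, 3, 5}  B3 = {1, 4, 5}
Tree: B1–B2, B2–B3
Each bag holds 3 vertices, so the decomposition has width 2, which upper-bounds the treewidth. For the lower bound, G contains the cycle 1–2–3–5–4–1, so G is not a forest; only forests have treewidth ≤ 1, hence tw(G) ≥ 2. Therefore the treewidth is 2.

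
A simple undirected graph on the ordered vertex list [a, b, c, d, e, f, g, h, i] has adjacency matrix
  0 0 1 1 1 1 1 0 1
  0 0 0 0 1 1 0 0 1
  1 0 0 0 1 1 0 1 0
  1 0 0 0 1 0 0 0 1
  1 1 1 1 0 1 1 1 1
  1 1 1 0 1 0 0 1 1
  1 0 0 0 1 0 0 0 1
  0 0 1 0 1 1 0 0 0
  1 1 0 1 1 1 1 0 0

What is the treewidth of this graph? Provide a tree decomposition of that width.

Each bag holds 4 vertices, so the decomposition has width 3, which upper-bounds the treewidth. For the lower bound, the 4 vertices {a, d, e, i} are pairwise adjacent, and any tree decomposition puts a clique entirely inside one bag — forcing width ≥ 3. Combining the bounds, tw(G) = 3.

Treewidth 3.
One optimal decomposition is:
Bags: B1 = {a, e, g, i}  B2 = {a, e, f, i}  B3 = {b, e, f, i}  B4 = {a, c, e, f}  B5 = {a, d, e, i}  B6 = {c, e, f, h}
Tree: B1–B2, B2–B3, B2–B4, B1–B5, B4–B6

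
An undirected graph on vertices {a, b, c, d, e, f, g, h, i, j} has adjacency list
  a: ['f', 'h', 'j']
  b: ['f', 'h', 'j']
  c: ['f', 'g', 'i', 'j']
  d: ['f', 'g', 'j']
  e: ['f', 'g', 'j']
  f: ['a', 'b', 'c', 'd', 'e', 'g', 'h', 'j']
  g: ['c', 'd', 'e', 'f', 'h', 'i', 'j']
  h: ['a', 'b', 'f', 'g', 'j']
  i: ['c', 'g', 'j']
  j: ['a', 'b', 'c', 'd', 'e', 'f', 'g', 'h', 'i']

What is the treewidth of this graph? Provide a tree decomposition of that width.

Treewidth 3.
One such decomposition:
Bags: B1 = {a, f, h, j}  B2 = {b, f, h, j}  B3 = {f, g, h, j}  B4 = {d, f, g, j}  B5 = {c, f, g, j}  B6 = {e, f, g, j}  B7 = {c, g, i, j}
Tree: B1–B2, B2–B3, B3–B4, B3–B5, B3–B6, B5–B7

The largest bag has 4 vertices, giving width 3; this decomposition certifies tw(G) ≤ 3. On the other hand G contains the 4-clique {d, f, g, j}. A clique must lie in a single bag of any decomposition, so no decomposition can have width below 3. Hence tw(G) = 3 exactly.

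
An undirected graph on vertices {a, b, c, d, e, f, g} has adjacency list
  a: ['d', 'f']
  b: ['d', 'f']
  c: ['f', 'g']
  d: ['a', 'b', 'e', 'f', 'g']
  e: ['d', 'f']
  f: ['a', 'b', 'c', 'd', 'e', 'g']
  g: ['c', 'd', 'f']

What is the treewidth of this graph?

A width-2 tree decomposition is:
Bags: B1 = {d, e, f}  B2 = {a, d, f}  B3 = {b, d, f}  B4 = {d, f, g}  B5 = {c, f, g}
Tree: B1–B2, B1–B3, B2–B4, B4–B5
The largest bag has 3 vertices, giving width 2; this decomposition certifies tw(G) ≤ 2. For the lower bound, the 3 vertices {d, f, g} are pairwise adjacent, and any tree decomposition puts a clique entirely inside one bag — forcing width ≥ 2. Hence tw(G) = 2 exactly.

2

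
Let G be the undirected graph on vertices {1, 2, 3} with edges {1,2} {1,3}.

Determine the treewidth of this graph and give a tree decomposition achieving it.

Treewidth 1.
Bags: B1 = {1, 3}  B2 = {1, 2}
Tree: B1–B2

The largest bag has 2 vertices, giving width 1; this decomposition certifies tw(G) ≤ 1. Any graph with an edge has treewidth ≥ 1, and G has the edge 1–3. Hence tw(G) = 1 exactly.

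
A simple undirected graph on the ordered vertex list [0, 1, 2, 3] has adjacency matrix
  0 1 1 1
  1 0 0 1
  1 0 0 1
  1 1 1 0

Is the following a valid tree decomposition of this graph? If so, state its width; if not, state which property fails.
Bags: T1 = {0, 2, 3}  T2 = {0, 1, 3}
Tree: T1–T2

Yes; width 2.

Every vertex of G appears in some bag (union = {0, 1, 2, 3}); every edge is covered by a bag; and for each vertex v the set of bags containing v is connected in the bag tree. The decomposition is therefore valid. The largest bag has 3 vertices, so the width is 2.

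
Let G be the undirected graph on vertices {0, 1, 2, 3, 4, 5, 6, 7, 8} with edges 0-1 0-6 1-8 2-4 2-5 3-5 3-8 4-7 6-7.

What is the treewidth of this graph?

A width-2 tree decomposition is:
Bags: B1 = {1, 3, 8}  B2 = {1, 3, 5}  B3 = {1, 2, 5}  B4 = {1, 2, 4}  B5 = {1, 4, 7}  B6 = {1, 6, 7}  B7 = {0, 1, 6}
Tree: B1–B2, B2–B3, B3–B4, B4–B5, B5–B6, B6–B7
Each bag holds 3 vertices, so the decomposition has width 2, which upper-bounds the treewidth. The edges 1–8–3–5–2–4–7–6–0–1 form a cycle, so G is not a tree and its treewidth is at least 2. Hence tw(G) = 2 exactly.

2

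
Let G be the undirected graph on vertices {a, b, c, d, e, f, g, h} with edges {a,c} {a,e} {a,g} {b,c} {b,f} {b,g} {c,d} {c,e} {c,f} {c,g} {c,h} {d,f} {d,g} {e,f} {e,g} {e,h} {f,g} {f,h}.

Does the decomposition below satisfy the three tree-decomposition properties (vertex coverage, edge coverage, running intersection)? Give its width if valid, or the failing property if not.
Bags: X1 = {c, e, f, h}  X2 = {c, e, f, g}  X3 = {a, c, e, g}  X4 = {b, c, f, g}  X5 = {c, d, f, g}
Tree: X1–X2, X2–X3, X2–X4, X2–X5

Yes; width 3.

Checking the three conditions: (i) the bags cover all of {a, b, c, d, e, f, g, h}; (ii) for each edge, some bag contains both endpoints; (iii) the bags containing any fixed vertex form a subtree. All hold, so the decomposition is valid with width 4 − 1 = 3.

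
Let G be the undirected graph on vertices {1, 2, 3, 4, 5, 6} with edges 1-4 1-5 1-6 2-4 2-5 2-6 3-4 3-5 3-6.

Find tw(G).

3

A width-3 tree decomposition is:
Bags: B1 = {1, 4, 5, 6}  B2 = {3, 4, 5, 6}  B3 = {2, 4, 5, 6}
Tree: B1–B2, B2–B3
The largest bag has 4 vertices, giving width 3; this decomposition certifies tw(G) ≤ 3. For the lower bound: the 4 vertex sets {1,4}, {3,6}, {5}, {2} are disjoint, each induces a connected subgraph, and every pair is joined by at least one edge of G. Contracting each set to a single vertex therefore yields K_{4} as a minor, and since treewidth is minor-monotone, tw(G) ≥ tw(K_{4}) = 3. Therefore the treewidth is 3.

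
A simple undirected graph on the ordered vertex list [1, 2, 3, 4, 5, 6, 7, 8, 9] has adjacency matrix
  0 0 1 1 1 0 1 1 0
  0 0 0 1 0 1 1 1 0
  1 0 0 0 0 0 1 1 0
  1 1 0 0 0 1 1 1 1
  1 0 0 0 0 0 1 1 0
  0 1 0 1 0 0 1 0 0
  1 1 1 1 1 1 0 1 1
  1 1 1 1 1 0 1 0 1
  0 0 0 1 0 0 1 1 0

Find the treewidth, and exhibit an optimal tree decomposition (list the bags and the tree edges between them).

Each bag holds 4 vertices, so the decomposition has width 3, which upper-bounds the treewidth. On the other hand G contains the 4-clique {1, 3, 7, 8}. A clique must lie in a single bag of any decomposition, so no decomposition can have width below 3. Hence tw(G) = 3 exactly.

Treewidth 3.
One such decomposition:
Bags: B1 = {1, 5, 7, 8}  B2 = {1, 4, 7, 8}  B3 = {2, 4, 7, 8}  B4 = {1, 3, 7, 8}  B5 = {2, 4, 6, 7}  B6 = {4, 7, 8, 9}
Tree: B1–B2, B2–B3, B1–B4, B3–B5, B2–B6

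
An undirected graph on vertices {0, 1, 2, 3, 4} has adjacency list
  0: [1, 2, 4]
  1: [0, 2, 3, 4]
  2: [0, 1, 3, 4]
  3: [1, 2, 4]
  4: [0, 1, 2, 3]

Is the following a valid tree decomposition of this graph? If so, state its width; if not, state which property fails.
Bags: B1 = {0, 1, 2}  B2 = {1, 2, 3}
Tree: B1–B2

A tree decomposition must satisfy three properties: every vertex lies in some bag; for every edge, both endpoints lie together in some bag; and for every vertex, the bags containing it form a connected subtree. Here vertex 4 appears in no bag, so the decomposition is invalid.

No — vertex 4 appears in no bag.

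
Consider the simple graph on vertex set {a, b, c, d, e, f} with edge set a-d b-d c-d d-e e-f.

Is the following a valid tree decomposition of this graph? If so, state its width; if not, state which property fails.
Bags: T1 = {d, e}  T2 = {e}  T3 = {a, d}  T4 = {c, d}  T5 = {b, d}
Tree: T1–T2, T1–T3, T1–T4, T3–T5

No — vertex f appears in no bag.

A tree decomposition must satisfy three properties: every vertex lies in some bag; for every edge, both endpoints lie together in some bag; and for every vertex, the bags containing it form a connected subtree. Here vertex f appears in no bag, so the decomposition is invalid.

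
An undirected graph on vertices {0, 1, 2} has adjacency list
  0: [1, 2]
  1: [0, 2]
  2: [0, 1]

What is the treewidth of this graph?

A width-2 tree decomposition is:
Bags: B1 = {0, 1, 2}
Tree: (single bag)
A single bag containing all 3 vertices is trivially a valid decomposition of width 2. For the lower bound, the 3 vertices {0, 1, 2} are pairwise adjacent, and any tree decomposition puts a clique entirely inside one bag — forcing width ≥ 2. Hence tw(G) = 2 exactly.

2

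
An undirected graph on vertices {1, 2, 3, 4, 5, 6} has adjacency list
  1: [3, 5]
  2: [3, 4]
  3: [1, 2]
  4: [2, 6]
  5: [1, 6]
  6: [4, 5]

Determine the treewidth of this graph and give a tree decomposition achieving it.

Every bag has size at most 3, so the width is 3 − 1 = 2 and tw(G) ≤ 2. Since 4–2–3–1–5–6–4 is a cycle in G, G is not acyclic. Forests are exactly the graphs of treewidth ≤ 1, so tw(G) ≥ 2. Hence tw(G) = 2 exactly.

Treewidth 2.
One optimal decomposition is:
Bags: B1 = {2, 3, 4}  B2 = {1, 3, 4}  B3 = {1, 4, 5}  B4 = {4, 5, 6}
Tree: B1–B2, B2–B3, B3–B4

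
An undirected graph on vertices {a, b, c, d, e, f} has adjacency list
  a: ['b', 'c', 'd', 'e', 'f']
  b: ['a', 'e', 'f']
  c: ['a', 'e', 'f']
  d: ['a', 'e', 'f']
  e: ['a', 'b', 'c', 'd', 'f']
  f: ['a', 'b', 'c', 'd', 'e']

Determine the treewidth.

3

A width-3 tree decomposition is:
Bags: B1 = {a, d, e, f}  B2 = {a, b, e, f}  B3 = {a, c, e, f}
Tree: B1–B2, B2–B3
Every bag has size at most 4, so the width is 4 − 1 = 3 and tw(G) ≤ 3. On the other hand G contains the 4-clique {a, d, e, f}. A clique must lie in a single bag of any decomposition, so no decomposition can have width below 3. Combining the bounds, tw(G) = 3.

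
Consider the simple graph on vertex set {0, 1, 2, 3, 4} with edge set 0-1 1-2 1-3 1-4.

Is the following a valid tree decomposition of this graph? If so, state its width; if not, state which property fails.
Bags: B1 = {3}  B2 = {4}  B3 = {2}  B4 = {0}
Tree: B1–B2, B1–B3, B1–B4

No — vertex 1 appears in no bag.

A tree decomposition must satisfy three properties: every vertex lies in some bag; for every edge, both endpoints lie together in some bag; and for every vertex, the bags containing it form a connected subtree. Here vertex 1 appears in no bag, so the decomposition is invalid.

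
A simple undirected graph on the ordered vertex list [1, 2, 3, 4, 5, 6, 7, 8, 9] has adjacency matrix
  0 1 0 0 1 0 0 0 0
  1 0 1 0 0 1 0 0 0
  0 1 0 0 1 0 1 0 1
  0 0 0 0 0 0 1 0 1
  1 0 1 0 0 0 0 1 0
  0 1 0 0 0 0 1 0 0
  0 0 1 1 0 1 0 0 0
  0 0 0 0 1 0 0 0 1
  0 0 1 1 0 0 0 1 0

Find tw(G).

3

A width-3 tree decomposition is:
Bags: B1 = {4, 6, 7, 9}  B2 = {3, 6, 7, 9}  B3 = {2, 3, 6, 9}  B4 = {2, 3, 8, 9}  B5 = {2, 3, 5, 8}  B6 = {1, 2, 5, 8}
Tree: B1–B2, B2–B3, B3–B4, B4–B5, B5–B6
Each bag holds 4 vertices, so the decomposition has width 3, which upper-bounds the treewidth. For the lower bound: the 4 vertex sets {4,6,7}, {9}, {3}, {1,2,5,8} are disjoint, each induces a connected subgraph, and every pair is joined by at least one edge of G. Contracting each set to a single vertex therefore yields K_{4} as a minor, and since treewidth is minor-monotone, tw(G) ≥ tw(K_{4}) = 3. Hence tw(G) = 3 exactly.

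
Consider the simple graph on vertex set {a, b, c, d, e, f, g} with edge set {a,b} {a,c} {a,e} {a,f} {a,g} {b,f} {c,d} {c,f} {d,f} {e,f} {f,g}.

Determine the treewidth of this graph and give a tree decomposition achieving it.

Treewidth 2.
One optimal decomposition is:
Bags: B1 = {c, d, f}  B2 = {a, c, f}  B3 = {a, e, f}  B4 = {a, b, f}  B5 = {a, f, g}
Tree: B1–B2, B2–B3, B2–B4, B2–B5

Each bag holds 3 vertices, so the decomposition has width 2, which upper-bounds the treewidth. Conversely, {c, d, f} is a clique of size 3, and the vertices of any clique must share a bag in every tree decomposition; so some bag has ≥ 3 vertices and tw(G) ≥ 2. The upper and lower bounds meet at 2, so that is the treewidth.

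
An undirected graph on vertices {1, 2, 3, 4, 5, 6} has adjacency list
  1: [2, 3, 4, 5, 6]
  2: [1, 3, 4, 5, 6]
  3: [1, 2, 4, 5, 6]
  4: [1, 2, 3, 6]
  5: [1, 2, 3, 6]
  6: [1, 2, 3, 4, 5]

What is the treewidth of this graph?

4

A width-4 tree decomposition is:
Bags: B1 = {1, 2, 3, 5, 6}  B2 = {1, 2, 3, 4, 6}
Tree: B1–B2
The largest bag has 5 vertices, giving width 4; this decomposition certifies tw(G) ≤ 4. On the other hand G contains the 5-clique {1, 2, 3, 4, 6}. A clique must lie in a single bag of any decomposition, so no decomposition can have width below 4. Combining the bounds, tw(G) = 4.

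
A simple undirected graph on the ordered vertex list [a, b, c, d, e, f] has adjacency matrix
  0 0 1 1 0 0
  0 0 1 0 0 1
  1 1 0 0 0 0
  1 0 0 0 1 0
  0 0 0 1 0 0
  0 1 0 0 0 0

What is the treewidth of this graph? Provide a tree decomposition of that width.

Treewidth 1.
Bags: B1 = {d, e}  B2 = {a, d}  B3 = {a, c}  B4 = {b, c}  B5 = {b, f}
Tree: B1–B2, B2–B3, B3–B4, B4–B5

The largest bag has 2 vertices, giving width 1; this decomposition certifies tw(G) ≤ 1. G has an edge, so its treewidth is at least 1. Therefore the treewidth is 1.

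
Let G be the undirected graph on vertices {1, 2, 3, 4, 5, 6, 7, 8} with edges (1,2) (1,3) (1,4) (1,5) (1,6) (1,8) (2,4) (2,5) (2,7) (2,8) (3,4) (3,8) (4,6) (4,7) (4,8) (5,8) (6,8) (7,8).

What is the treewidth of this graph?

A width-3 tree decomposition is:
Bags: B1 = {1, 4, 6, 8}  B2 = {1, 2, 4, 8}  B3 = {1, 3, 4, 8}  B4 = {2, 4, 7, 8}  B5 = {1, 2, 5, 8}
Tree: B1–B2, B2–B3, B2–B4, B2–B5
The largest bag has 4 vertices, giving width 3; this decomposition certifies tw(G) ≤ 3. Conversely, {1, 2, 4, 8} is a clique of size 4, and the vertices of any clique must share a bag in every tree decomposition; so some bag has ≥ 4 vertices and tw(G) ≥ 3. Hence tw(G) = 3 exactly.

3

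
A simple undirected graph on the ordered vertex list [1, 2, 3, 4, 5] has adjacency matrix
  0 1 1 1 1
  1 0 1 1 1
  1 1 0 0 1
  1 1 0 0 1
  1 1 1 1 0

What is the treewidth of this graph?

A width-3 tree decomposition is:
Bags: B1 = {1, 2, 3, 5}  B2 = {1, 2, 4, 5}
Tree: B1–B2
Each bag holds 4 vertices, so the decomposition has width 3, which upper-bounds the treewidth. Conversely, {1, 2, 3, 5} is a clique of size 4, and the vertices of any clique must share a bag in every tree decomposition; so some bag has ≥ 4 vertices and tw(G) ≥ 3. Hence tw(G) = 3 exactly.

3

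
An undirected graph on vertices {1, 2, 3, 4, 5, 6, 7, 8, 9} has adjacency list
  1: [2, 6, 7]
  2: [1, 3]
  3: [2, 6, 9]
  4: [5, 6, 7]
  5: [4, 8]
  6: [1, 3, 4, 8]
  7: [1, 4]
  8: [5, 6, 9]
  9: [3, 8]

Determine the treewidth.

A width-3 tree decomposition is:
Bags: B1 = {1, 4, 5, 7}  B2 = {1, 4, 5, 6}  B3 = {1, 5, 6, 8}  B4 = {1, 2, 6, 8}  B5 = {2, 3, 6, 8}  B6 = {2, 3, 8, 9}
Tree: B1–B2, B2–B3, B3–B4, B4–B5, B5–B6
Each bag holds 4 vertices, so the decomposition has width 3, which upper-bounds the treewidth. For the lower bound: the 4 vertex sets {4,5,7}, {1}, {6}, {2,3,8,9} are disjoint, each induces a connected subgraph, and every pair is joined by at least one edge of G. Contracting each set to a single vertex therefore yields K_{4} as a minor, and since treewidth is minor-monotone, tw(G) ≥ tw(K_{4}) = 3. The upper and lower bounds meet at 3, so that is the treewidth.

3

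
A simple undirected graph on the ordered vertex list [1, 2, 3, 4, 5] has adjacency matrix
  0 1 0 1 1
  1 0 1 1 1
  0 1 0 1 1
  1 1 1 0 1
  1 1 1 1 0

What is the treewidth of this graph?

A width-3 tree decomposition is:
Bags: B1 = {2, 3, 4, 5}  B2 = {1, 2, 4, 5}
Tree: B1–B2
The largest bag has 4 vertices, giving width 3; this decomposition certifies tw(G) ≤ 3. Conversely, {1, 2, 4, 5} is a clique of size 4, and the vertices of any clique must share a bag in every tree decomposition; so some bag has ≥ 4 vertices and tw(G) ≥ 3. Therefore the treewidth is 3.

3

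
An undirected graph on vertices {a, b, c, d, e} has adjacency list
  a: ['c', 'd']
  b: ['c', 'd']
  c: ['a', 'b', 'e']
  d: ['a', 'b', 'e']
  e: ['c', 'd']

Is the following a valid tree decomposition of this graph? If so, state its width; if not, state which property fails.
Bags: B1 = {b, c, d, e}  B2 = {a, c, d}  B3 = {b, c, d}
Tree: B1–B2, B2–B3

No — bags containing vertex b are not connected in the tree.

A tree decomposition must satisfy three properties: every vertex lies in some bag; for every edge, both endpoints lie together in some bag; and for every vertex, the bags containing it form a connected subtree. Here bags containing vertex b are not connected in the tree, so the decomposition is invalid.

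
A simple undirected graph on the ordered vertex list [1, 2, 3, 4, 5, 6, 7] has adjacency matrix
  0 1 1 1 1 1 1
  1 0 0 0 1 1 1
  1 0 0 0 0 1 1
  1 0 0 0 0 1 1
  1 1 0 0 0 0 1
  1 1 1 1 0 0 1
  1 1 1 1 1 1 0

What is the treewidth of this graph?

3

A width-3 tree decomposition is:
Bags: B1 = {1, 2, 6, 7}  B2 = {1, 2, 5, 7}  B3 = {1, 4, 6, 7}  B4 = {1, 3, 6, 7}
Tree: B1–B2, B1–B3, B1–B4
Every bag has size at most 4, so the width is 4 − 1 = 3 and tw(G) ≤ 3. Conversely, {1, 2, 5, 7} is a clique of size 4, and the vertices of any clique must share a bag in every tree decomposition; so some bag has ≥ 4 vertices and tw(G) ≥ 3. Therefore the treewidth is 3.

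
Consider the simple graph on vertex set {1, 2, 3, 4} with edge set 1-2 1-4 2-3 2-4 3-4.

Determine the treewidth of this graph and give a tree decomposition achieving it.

Treewidth 2.
One optimal decomposition is:
Bags: B1 = {2, 3, 4}  B2 = {1, 2, 4}
Tree: B1–B2

The largest bag has 3 vertices, giving width 2; this decomposition certifies tw(G) ≤ 2. On the other hand G contains the 3-clique {1, 2, 4}. A clique must lie in a single bag of any decomposition, so no decomposition can have width below 2. Hence tw(G) = 2 exactly.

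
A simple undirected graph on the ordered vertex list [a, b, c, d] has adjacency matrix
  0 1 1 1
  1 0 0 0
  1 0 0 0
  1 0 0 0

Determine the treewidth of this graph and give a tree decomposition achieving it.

The largest bag has 2 vertices, giving width 1; this decomposition certifies tw(G) ≤ 1. G has an edge, so its treewidth is at least 1. Combining the bounds, tw(G) = 1.

Treewidth 1.
One such decomposition:
Bags: B1 = {a, c}  B2 = {a, d}  B3 = {a, b}
Tree: B1–B2, B2–B3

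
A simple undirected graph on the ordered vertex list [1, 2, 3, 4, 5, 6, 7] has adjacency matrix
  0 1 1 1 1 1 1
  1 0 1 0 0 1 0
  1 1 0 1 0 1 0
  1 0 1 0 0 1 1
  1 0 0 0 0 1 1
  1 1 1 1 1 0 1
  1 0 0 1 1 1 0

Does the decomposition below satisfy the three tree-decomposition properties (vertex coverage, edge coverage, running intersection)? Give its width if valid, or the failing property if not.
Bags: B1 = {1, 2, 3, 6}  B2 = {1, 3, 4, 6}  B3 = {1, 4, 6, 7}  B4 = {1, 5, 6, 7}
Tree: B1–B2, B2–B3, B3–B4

Yes; width 3.

Checking the three conditions: (i) the bags cover all of {1, 2, 3, 4, 5, 6, 7}; (ii) for each edge, some bag contains both endpoints; (iii) the bags containing any fixed vertex form a subtree. All hold, so the decomposition is valid with width 4 − 1 = 3.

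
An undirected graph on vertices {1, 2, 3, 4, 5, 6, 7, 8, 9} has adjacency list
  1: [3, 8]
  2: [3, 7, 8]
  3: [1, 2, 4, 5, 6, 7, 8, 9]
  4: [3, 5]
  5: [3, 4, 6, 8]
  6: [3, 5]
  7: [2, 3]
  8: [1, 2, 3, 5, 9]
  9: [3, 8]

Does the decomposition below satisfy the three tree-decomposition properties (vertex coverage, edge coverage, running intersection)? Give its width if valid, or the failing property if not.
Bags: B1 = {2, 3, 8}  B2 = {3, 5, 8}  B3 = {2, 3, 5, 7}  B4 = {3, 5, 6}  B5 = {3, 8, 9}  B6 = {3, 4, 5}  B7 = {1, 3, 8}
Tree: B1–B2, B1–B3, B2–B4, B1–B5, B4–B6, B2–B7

A tree decomposition must satisfy three properties: every vertex lies in some bag; for every edge, both endpoints lie together in some bag; and for every vertex, the bags containing it form a connected subtree. Here bags containing vertex 5 are not connected in the tree, so the decomposition is invalid.

No — bags containing vertex 5 are not connected in the tree.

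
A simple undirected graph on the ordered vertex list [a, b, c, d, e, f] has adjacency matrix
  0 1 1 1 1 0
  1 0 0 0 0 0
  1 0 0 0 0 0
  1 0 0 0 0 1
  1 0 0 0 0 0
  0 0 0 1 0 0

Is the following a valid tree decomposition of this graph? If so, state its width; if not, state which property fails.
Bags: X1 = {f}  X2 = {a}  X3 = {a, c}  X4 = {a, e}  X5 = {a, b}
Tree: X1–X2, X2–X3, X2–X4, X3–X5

A tree decomposition must satisfy three properties: every vertex lies in some bag; for every edge, both endpoints lie together in some bag; and for every vertex, the bags containing it form a connected subtree. Here vertex d appears in no bag, so the decomposition is invalid.

No — vertex d appears in no bag.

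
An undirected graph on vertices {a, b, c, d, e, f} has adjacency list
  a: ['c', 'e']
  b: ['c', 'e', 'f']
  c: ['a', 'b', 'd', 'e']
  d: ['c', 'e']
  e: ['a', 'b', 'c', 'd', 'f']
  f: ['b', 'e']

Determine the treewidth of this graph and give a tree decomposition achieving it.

The largest bag has 3 vertices, giving width 2; this decomposition certifies tw(G) ≤ 2. Conversely, {c, d, e} is a clique of size 3, and the vertices of any clique must share a bag in every tree decomposition; so some bag has ≥ 3 vertices and tw(G) ≥ 2. Therefore the treewidth is 2.

Treewidth 2.
Bags: B1 = {b, c, e}  B2 = {b, e, f}  B3 = {c, d, e}  B4 = {a, c, e}
Tree: B1–B2, B1–B3, B3–B4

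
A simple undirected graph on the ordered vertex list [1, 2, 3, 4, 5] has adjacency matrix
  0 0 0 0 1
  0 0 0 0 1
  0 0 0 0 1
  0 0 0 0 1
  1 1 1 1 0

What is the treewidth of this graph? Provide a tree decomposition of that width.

Treewidth 1.
One such decomposition:
Bags: B1 = {2, 5}  B2 = {1, 5}  B3 = {3, 5}  B4 = {4, 5}
Tree: B1–B2, B1–B3, B3–B4

The largest bag has 2 vertices, giving width 1; this decomposition certifies tw(G) ≤ 1. Since G has at least one edge (e.g. 5–2), it is not an edgeless graph, so tw(G) ≥ 1. The upper and lower bounds meet at 1, so that is the treewidth.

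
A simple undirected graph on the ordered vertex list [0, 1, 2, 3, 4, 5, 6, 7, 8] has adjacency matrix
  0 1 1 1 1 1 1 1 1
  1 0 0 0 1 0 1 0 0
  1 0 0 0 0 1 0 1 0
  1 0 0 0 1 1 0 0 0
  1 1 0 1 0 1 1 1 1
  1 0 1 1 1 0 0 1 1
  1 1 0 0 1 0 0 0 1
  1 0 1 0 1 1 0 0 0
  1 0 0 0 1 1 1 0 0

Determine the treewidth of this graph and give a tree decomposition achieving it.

Treewidth 3.
One optimal decomposition is:
Bags: B1 = {0, 4, 5, 7}  B2 = {0, 4, 5, 8}  B3 = {0, 4, 6, 8}  B4 = {0, 1, 4, 6}  B5 = {0, 3, 4, 5}  B6 = {0, 2, 5, 7}
Tree: B1–B2, B2–B3, B3–B4, B2–B5, B1–B6

Each bag holds 4 vertices, so the decomposition has width 3, which upper-bounds the treewidth. On the other hand G contains the 4-clique {0, 2, 5, 7}. A clique must lie in a single bag of any decomposition, so no decomposition can have width below 3. Hence tw(G) = 3 exactly.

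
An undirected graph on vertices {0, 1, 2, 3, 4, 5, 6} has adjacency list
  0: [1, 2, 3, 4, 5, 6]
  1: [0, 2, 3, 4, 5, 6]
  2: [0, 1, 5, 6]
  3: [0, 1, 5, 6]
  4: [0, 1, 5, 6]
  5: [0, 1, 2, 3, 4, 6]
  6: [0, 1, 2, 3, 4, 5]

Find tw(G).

A width-4 tree decomposition is:
Bags: B1 = {0, 1, 3, 5, 6}  B2 = {0, 1, 2, 5, 6}  B3 = {0, 1, 4, 5, 6}
Tree: B1–B2, B1–B3
The largest bag has 5 vertices, giving width 4; this decomposition certifies tw(G) ≤ 4. On the other hand G contains the 5-clique {0, 1, 2, 5, 6}. A clique must lie in a single bag of any decomposition, so no decomposition can have width below 4. The upper and lower bounds meet at 4, so that is the treewidth.

4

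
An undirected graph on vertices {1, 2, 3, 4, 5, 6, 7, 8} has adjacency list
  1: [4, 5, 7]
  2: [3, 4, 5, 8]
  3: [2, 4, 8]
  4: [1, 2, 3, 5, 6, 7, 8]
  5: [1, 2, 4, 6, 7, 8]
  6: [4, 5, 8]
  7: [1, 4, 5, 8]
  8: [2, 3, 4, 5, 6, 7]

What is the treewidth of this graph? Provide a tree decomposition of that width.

Treewidth 3.
Bags: B1 = {4, 5, 7, 8}  B2 = {1, 4, 5, 7}  B3 = {2, 4, 5, 8}  B4 = {4, 5, 6, 8}  B5 = {2, 3, 4, 8}
Tree: B1–B2, B1–B3, B3–B4, B3–B5

Every bag has size at most 4, so the width is 4 − 1 = 3 and tw(G) ≤ 3. On the other hand G contains the 4-clique {2, 3, 4, 8}. A clique must lie in a single bag of any decomposition, so no decomposition can have width below 3. Combining the bounds, tw(G) = 3.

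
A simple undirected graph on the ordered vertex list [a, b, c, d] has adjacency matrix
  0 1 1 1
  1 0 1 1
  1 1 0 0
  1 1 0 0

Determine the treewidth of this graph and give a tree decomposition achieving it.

Treewidth 2.
One optimal decomposition is:
Bags: B1 = {a, b, c}  B2 = {a, b, d}
Tree: B1–B2

Each bag holds 3 vertices, so the decomposition has width 2, which upper-bounds the treewidth. Conversely, {a, b, d} is a clique of size 3, and the vertices of any clique must share a bag in every tree decomposition; so some bag has ≥ 3 vertices and tw(G) ≥ 2. Combining the bounds, tw(G) = 2.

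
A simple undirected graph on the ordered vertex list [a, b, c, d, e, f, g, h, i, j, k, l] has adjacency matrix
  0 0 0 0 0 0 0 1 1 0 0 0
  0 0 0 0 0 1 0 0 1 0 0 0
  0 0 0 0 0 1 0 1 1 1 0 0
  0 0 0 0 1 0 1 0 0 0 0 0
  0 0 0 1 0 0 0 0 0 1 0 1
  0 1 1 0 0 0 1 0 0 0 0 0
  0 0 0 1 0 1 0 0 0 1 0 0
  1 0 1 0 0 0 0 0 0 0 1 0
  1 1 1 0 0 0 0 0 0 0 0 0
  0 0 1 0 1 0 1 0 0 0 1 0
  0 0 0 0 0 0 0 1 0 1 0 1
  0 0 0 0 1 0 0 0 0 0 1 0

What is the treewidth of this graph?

3

A width-3 tree decomposition is:
Bags: B1 = {d, e, g, l}  B2 = {e, g, j, l}  B3 = {g, j, k, l}  B4 = {f, g, j, k}  B5 = {c, f, j, k}  B6 = {c, f, h, k}  B7 = {b, c, f, h}  B8 = {b, c, h, i}  B9 = {a, b, h, i}
Tree: B1–B2, B2–B3, B3–B4, B4–B5, B5–B6, B6–B7, B7–B8, B8–B9
Every bag has size at most 4, so the width is 4 − 1 = 3 and tw(G) ≤ 3. For the lower bound: the 4 vertex sets {d,e,l}, {g}, {j}, {c,f,h,k} are disjoint, each induces a connected subgraph, and every pair is joined by at least one edge of G. Contracting each set to a single vertex therefore yields K_{4} as a minor, and since treewidth is minor-monotone, tw(G) ≥ tw(K_{4}) = 3. Hence tw(G) = 3 exactly.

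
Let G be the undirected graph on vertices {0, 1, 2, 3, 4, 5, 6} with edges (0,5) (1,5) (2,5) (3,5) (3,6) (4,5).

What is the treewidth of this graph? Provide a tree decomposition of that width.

Each bag holds 2 vertices, so the decomposition has width 1, which upper-bounds the treewidth. Any graph with an edge has treewidth ≥ 1, and G has the edge 3–5. Therefore the treewidth is 1.

Treewidth 1.
One such decomposition:
Bags: B1 = {3, 5}  B2 = {4, 5}  B3 = {0, 5}  B4 = {2, 5}  B5 = {3, 6}  B6 = {1, 5}
Tree: B1–B2, B1–B3, B2–B4, B1–B5, B3–B6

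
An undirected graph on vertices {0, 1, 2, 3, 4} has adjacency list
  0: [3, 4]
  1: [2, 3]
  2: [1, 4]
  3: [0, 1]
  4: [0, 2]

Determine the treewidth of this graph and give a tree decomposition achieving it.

Treewidth 2.
One such decomposition:
Bags: B1 = {0, 1, 3}  B2 = {0, 1, 2}  B3 = {0, 2, 4}
Tree: B1–B2, B2–B3

Each bag holds 3 vertices, so the decomposition has width 2, which upper-bounds the treewidth. The edges 0–3–1–2–4–0 form a cycle, so G is not a tree and its treewidth is at least 2. Hence tw(G) = 2 exactly.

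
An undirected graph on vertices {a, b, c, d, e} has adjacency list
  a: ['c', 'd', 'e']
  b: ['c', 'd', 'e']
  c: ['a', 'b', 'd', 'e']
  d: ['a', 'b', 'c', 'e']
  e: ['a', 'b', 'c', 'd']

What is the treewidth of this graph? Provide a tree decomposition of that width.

Treewidth 3.
Bags: B1 = {b, c, d, e}  B2 = {a, c, d, e}
Tree: B1–B2

Each bag holds 4 vertices, so the decomposition has width 3, which upper-bounds the treewidth. For the lower bound, the 4 vertices {a, c, d, e} are pairwise adjacent, and any tree decomposition puts a clique entirely inside one bag — forcing width ≥ 3. Combining the bounds, tw(G) = 3.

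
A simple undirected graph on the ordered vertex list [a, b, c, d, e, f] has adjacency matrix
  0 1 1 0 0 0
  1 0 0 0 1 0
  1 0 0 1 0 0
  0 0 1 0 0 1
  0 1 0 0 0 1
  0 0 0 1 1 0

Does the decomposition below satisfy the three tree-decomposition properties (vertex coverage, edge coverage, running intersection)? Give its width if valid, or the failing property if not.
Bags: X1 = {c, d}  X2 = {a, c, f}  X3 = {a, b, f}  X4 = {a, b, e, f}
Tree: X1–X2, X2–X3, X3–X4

A tree decomposition must satisfy three properties: every vertex lies in some bag; for every edge, both endpoints lie together in some bag; and for every vertex, the bags containing it form a connected subtree. Here edge (f,d) lies in no bag, so the decomposition is invalid.

No — edge (f,d) lies in no bag.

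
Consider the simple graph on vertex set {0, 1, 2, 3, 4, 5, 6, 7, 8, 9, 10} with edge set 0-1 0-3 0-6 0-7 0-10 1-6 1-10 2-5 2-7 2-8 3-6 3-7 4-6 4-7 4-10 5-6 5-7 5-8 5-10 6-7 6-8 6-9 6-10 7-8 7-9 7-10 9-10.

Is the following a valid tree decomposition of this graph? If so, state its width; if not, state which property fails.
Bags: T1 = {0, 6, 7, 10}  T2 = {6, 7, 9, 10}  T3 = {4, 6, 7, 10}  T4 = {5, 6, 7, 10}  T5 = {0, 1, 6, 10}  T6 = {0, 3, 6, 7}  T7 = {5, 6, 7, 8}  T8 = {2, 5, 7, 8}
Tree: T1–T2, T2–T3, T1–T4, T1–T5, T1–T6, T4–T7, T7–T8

Yes; width 3.

Every vertex of G appears in some bag (union = {0, 1, 2, 3, 4, 5, 6, 7, 8, 9, 10}); every edge is covered by a bag; and for each vertex v the set of bags containing v is connected in the bag tree. The decomposition is therefore valid. The largest bag has 4 vertices, so the width is 3.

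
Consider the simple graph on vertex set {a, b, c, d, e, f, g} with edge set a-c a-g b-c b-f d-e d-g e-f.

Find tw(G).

A width-2 tree decomposition is:
Bags: B1 = {a, b, c}  B2 = {a, b, f}  B3 = {a, e, f}  B4 = {a, d, e}  B5 = {a, d, g}
Tree: B1–B2, B2–B3, B3–B4, B4–B5
Each bag holds 3 vertices, so the decomposition has width 2, which upper-bounds the treewidth. The edges a–c–b–f–e–d–g–a form a cycle, so G is not a tree and its treewidth is at least 2. The upper and lower bounds meet at 2, so that is the treewidth.

2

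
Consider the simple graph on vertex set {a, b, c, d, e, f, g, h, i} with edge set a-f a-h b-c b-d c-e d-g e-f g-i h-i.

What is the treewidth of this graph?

2

A width-2 tree decomposition is:
Bags: B1 = {g, h, i}  B2 = {a, g, h}  B3 = {a, f, g}  B4 = {e, f, g}  B5 = {c, e, g}  B6 = {b, c, g}  B7 = {b, d, g}
Tree: B1–B2, B2–B3, B3–B4, B4–B5, B5–B6, B6–B7
Every bag has size at most 3, so the width is 3 − 1 = 2 and tw(G) ≤ 2. Since g–i–h–a–f–e–c–b–d–g is a cycle in G, G is not acyclic. Forests are exactly the graphs of treewidth ≤ 1, so tw(G) ≥ 2. The upper and lower bounds meet at 2, so that is the treewidth.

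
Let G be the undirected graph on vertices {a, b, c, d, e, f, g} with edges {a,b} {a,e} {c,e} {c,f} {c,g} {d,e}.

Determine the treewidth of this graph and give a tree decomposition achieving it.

Treewidth 1.
One such decomposition:
Bags: B1 = {c, g}  B2 = {c, f}  B3 = {c, e}  B4 = {a, e}  B5 = {d, e}  B6 = {a, b}
Tree: B1–B2, B1–B3, B3–B4, B4–B5, B4–B6

The largest bag has 2 vertices, giving width 1; this decomposition certifies tw(G) ≤ 1. Since G has at least one edge (e.g. g–c), it is not an edgeless graph, so tw(G) ≥ 1. Hence tw(G) = 1 exactly.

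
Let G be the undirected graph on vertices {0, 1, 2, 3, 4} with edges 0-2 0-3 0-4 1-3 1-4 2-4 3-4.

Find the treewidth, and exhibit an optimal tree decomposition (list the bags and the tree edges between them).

Treewidth 2.
One such decomposition:
Bags: B1 = {0, 3, 4}  B2 = {0, 2, 4}  B3 = {1, 3, 4}
Tree: B1–B2, B1–B3

The largest bag has 3 vertices, giving width 2; this decomposition certifies tw(G) ≤ 2. For the lower bound, the 3 vertices {0, 2, 4} are pairwise adjacent, and any tree decomposition puts a clique entirely inside one bag — forcing width ≥ 2. Hence tw(G) = 2 exactly.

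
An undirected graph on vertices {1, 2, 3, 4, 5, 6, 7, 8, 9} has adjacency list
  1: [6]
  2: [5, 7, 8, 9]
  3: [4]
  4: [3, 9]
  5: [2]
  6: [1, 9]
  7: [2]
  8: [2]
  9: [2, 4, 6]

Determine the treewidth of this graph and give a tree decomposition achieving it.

Treewidth 1.
Bags: B1 = {4, 9}  B2 = {2, 9}  B3 = {2, 5}  B4 = {3, 4}  B5 = {6, 9}  B6 = {2, 7}  B7 = {1, 6}  B8 = {2, 8}
Tree: B1–B2, B2–B3, B1–B4, B2–B5, B3–B6, B5–B7, B6–B8

The largest bag has 2 vertices, giving width 1; this decomposition certifies tw(G) ≤ 1. Since G has at least one edge (e.g. 9–4), it is not an edgeless graph, so tw(G) ≥ 1. Hence tw(G) = 1 exactly.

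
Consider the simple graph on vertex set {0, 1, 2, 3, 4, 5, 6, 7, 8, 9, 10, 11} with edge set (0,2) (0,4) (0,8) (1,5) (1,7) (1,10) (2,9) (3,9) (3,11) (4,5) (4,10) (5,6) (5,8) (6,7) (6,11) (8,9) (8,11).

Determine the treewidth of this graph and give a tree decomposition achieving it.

Treewidth 3.
One such decomposition:
Bags: B1 = {1, 6, 7, 10}  B2 = {1, 5, 6, 10}  B3 = {4, 5, 6, 10}  B4 = {4, 5, 6, 11}  B5 = {4, 5, 8, 11}  B6 = {0, 4, 8, 11}  B7 = {0, 3, 8, 11}  B8 = {0, 3, 8, 9}  B9 = {0, 2, 3, 9}
Tree: B1–B2, B2–B3, B3–B4, B4–B5, B5–B6, B6–B7, B7–B8, B8–B9

The largest bag has 4 vertices, giving width 3; this decomposition certifies tw(G) ≤ 3. For the lower bound: the 4 vertex sets {1,7,10}, {6}, {5}, {0,4,8,11} are disjoint, each induces a connected subgraph, and every pair is joined by at least one edge of G. Contracting each set to a single vertex therefore yields K_{4} as a minor, and since treewidth is minor-monotone, tw(G) ≥ tw(K_{4}) = 3. Hence tw(G) = 3 exactly.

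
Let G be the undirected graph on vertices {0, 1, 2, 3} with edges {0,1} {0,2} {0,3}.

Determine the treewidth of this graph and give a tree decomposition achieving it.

The largest bag has 2 vertices, giving width 1; this decomposition certifies tw(G) ≤ 1. Since G has at least one edge (e.g. 0–3), it is not an edgeless graph, so tw(G) ≥ 1. The upper and lower bounds meet at 1, so that is the treewidth.

Treewidth 1.
One optimal decomposition is:
Bags: B1 = {0, 3}  B2 = {0, 1}  B3 = {0, 2}
Tree: B1–B2, B1–B3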